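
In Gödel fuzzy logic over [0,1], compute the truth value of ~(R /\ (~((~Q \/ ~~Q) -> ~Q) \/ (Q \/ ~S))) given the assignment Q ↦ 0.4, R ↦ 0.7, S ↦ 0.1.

0.00

~Q: Gödel ¬ of 0.4 = 0 (operand ≠ 0)
~Q: Gödel ¬ of 0.4 = 0 (operand ≠ 0)
~~Q: Gödel ¬ of 0 = 1 (operand is 0)
(~Q \/ ~~Q) = max(0, 1) = 1
~Q: Gödel ¬ of 0.4 = 0 (operand ≠ 0)
((~Q \/ ~~Q) -> ~Q): 1 > 0, so result = 0
~((~Q \/ ~~Q) -> ~Q): Gödel ¬ of 0 = 1 (operand is 0)
~S: Gödel ¬ of 0.1 = 0 (operand ≠ 0)
(Q \/ ~S) = max(0.4, 0) = 0.4
(~((~Q \/ ~~Q) -> ~Q) \/ (Q \/ ~S)) = max(1, 0.4) = 1
(R /\ (~((~Q \/ ~~Q) -> ~Q) \/ (Q \/ ~S))) = min(0.7, 1) = 0.7
~(R /\ (~((~Q \/ ~~Q) -> ~Q) \/ (Q \/ ~S))): Gödel ¬ of 0.7 = 0 (operand ≠ 0)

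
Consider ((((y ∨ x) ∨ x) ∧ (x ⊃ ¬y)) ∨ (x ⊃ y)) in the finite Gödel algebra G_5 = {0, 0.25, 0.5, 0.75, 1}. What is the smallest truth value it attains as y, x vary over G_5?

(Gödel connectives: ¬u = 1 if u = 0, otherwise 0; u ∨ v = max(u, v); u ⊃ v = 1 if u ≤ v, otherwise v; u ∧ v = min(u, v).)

0.25

The minimum is attained at y = 0, x = 0.25:
  (y ∨ x) = max(0, 0.25) = 0.25
  ((y ∨ x) ∨ x) = max(0.25, 0.25) = 0.25
  ¬y: Gödel ¬ of 0 = 1 (operand is 0)
  (x ⊃ ¬y): 0.25 ≤ 1, so result = 1
  (((y ∨ x) ∨ x) ∧ (x ⊃ ¬y)) = min(0.25, 1) = 0.25
  (x ⊃ y): 0.25 > 0, so result = 0
  ((((y ∨ x) ∨ x) ∧ (x ⊃ ¬y)) ∨ (x ⊃ y)) = max(0.25, 0) = 0.25
Checking all 25 assignments confirms none give a value below 0.25.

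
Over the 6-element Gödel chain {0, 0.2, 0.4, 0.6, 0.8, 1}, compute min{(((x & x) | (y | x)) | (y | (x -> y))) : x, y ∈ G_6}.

The minimum is attained at x = 0.2, y = 0:
  (x & x) = min(0.2, 0.2) = 0.2
  (y | x) = max(0, 0.2) = 0.2
  ((x & x) | (y | x)) = max(0.2, 0.2) = 0.2
  (x -> y): 0.2 > 0, so result = 0
  (y | (x -> y)) = max(0, 0) = 0
  (((x & x) | (y | x)) | (y | (x -> y))) = max(0.2, 0) = 0.2
Checking all 36 assignments confirms none give a value below 0.20.

0.20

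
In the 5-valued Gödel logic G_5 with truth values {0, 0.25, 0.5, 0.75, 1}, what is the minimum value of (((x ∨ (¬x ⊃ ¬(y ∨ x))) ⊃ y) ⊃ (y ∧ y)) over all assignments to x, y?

The minimum is attained at x = 0, y = 0.25:
  ¬x: Gödel ¬ of 0 = 1 (operand is 0)
  (y ∨ x) = max(0.25, 0) = 0.25
  ¬(y ∨ x): Gödel ¬ of 0.25 = 0 (operand ≠ 0)
  (¬x ⊃ ¬(y ∨ x)): 1 > 0, so result = 0
  (x ∨ (¬x ⊃ ¬(y ∨ x))) = max(0, 0) = 0
  ((x ∨ (¬x ⊃ ¬(y ∨ x))) ⊃ y): 0 ≤ 0.25, so result = 1
  (y ∧ y) = min(0.25, 0.25) = 0.25
  (((x ∨ (¬x ⊃ ¬(y ∨ x))) ⊃ y) ⊃ (y ∧ y)): 1 > 0.25, so result = 0.25
Checking all 25 assignments confirms none give a value below 0.25.

0.25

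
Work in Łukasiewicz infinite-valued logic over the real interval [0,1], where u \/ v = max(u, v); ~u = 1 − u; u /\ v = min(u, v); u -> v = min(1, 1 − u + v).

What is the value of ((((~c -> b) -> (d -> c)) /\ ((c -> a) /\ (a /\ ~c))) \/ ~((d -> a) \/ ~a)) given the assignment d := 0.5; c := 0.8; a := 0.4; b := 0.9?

0.20

~c: Łukasiewicz ¬ gives 1 − 0.8 = 0.2
(~c -> b): min(1, 1 − 0.2 + 0.9) = 1
(d -> c): min(1, 1 − 0.5 + 0.8) = 1
((~c -> b) -> (d -> c)): min(1, 1 − 1 + 1) = 1
(c -> a): min(1, 1 − 0.8 + 0.4) = 0.6
~c: Łukasiewicz ¬ gives 1 − 0.8 = 0.2
(a /\ ~c) = min(0.4, 0.2) = 0.2
((c -> a) /\ (a /\ ~c)) = min(0.6, 0.2) = 0.2
(((~c -> b) -> (d -> c)) /\ ((c -> a) /\ (a /\ ~c))) = min(1, 0.2) = 0.2
(d -> a): min(1, 1 − 0.5 + 0.4) = 0.9
~a: Łukasiewicz ¬ gives 1 − 0.4 = 0.6
((d -> a) \/ ~a) = max(0.9, 0.6) = 0.9
~((d -> a) \/ ~a): Łukasiewicz ¬ gives 1 − 0.9 = 0.1
((((~c -> b) -> (d -> c)) /\ ((c -> a) /\ (a /\ ~c))) \/ ~((d -> a) \/ ~a)) = max(0.2, 0.1) = 0.2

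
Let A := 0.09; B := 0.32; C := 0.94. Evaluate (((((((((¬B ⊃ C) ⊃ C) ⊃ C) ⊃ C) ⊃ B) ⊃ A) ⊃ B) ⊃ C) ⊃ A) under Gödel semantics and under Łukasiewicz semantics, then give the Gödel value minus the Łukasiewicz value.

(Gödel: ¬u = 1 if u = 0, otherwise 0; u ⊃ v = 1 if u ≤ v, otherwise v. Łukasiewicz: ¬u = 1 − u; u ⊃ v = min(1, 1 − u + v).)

Gödel evaluation:
  ¬B: Gödel ¬ of 0.32 = 0 (operand ≠ 0)
  (¬B ⊃ C): 0 ≤ 0.94, so result = 1
  ((¬B ⊃ C) ⊃ C): 1 > 0.94, so result = 0.94
  (((¬B ⊃ C) ⊃ C) ⊃ C): 0.94 ≤ 0.94, so result = 1
  ((((¬B ⊃ C) ⊃ C) ⊃ C) ⊃ C): 1 > 0.94, so result = 0.94
  (((((¬B ⊃ C) ⊃ C) ⊃ C) ⊃ C) ⊃ B): 0.94 > 0.32, so result = 0.32
  ((((((¬B ⊃ C) ⊃ C) ⊃ C) ⊃ C) ⊃ B) ⊃ A): 0.32 > 0.09, so result = 0.09
  (((((((¬B ⊃ C) ⊃ C) ⊃ C) ⊃ C) ⊃ B) ⊃ A) ⊃ B): 0.09 ≤ 0.32, so result = 1
  ((((((((¬B ⊃ C) ⊃ C) ⊃ C) ⊃ C) ⊃ B) ⊃ A) ⊃ B) ⊃ C): 1 > 0.94, so result = 0.94
  (((((((((¬B ⊃ C) ⊃ C) ⊃ C) ⊃ C) ⊃ B) ⊃ A) ⊃ B) ⊃ C) ⊃ A): 0.94 > 0.09, so result = 0.09
  Gödel value = 0.09
Łukasiewicz evaluation:
  ¬B: Łukasiewicz ¬ gives 1 − 0.32 = 0.68
  (¬B ⊃ C): min(1, 1 − 0.68 + 0.94) = 1
  ((¬B ⊃ C) ⊃ C): min(1, 1 − 1 + 0.94) = 0.94
  (((¬B ⊃ C) ⊃ C) ⊃ C): min(1, 1 − 0.94 + 0.94) = 1
  ((((¬B ⊃ C) ⊃ C) ⊃ C) ⊃ C): min(1, 1 − 1 + 0.94) = 0.94
  (((((¬B ⊃ C) ⊃ C) ⊃ C) ⊃ C) ⊃ B): min(1, 1 − 0.94 + 0.32) = 0.38
  ((((((¬B ⊃ C) ⊃ C) ⊃ C) ⊃ C) ⊃ B) ⊃ A): min(1, 1 − 0.38 + 0.09) = 0.71
  (((((((¬B ⊃ C) ⊃ C) ⊃ C) ⊃ C) ⊃ B) ⊃ A) ⊃ B): min(1, 1 − 0.71 + 0.32) = 0.61
  ((((((((¬B ⊃ C) ⊃ C) ⊃ C) ⊃ C) ⊃ B) ⊃ A) ⊃ B) ⊃ C): min(1, 1 − 0.61 + 0.94) = 1
  (((((((((¬B ⊃ C) ⊃ C) ⊃ C) ⊃ C) ⊃ B) ⊃ A) ⊃ B) ⊃ C) ⊃ A): min(1, 1 − 1 + 0.09) = 0.09
  Łukasiewicz value = 0.09
Difference: 0.09 − 0.09 = 0.00

0.00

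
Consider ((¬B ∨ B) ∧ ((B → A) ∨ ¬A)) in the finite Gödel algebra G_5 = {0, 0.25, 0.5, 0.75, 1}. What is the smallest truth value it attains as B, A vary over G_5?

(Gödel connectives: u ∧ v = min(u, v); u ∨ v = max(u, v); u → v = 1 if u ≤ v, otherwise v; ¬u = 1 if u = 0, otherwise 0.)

0.25

The minimum is attained at B = 0.25, A = 0:
  ¬B: Gödel ¬ of 0.25 = 0 (operand ≠ 0)
  (¬B ∨ B) = max(0, 0.25) = 0.25
  (B → A): 0.25 > 0, so result = 0
  ¬A: Gödel ¬ of 0 = 1 (operand is 0)
  ((B → A) ∨ ¬A) = max(0, 1) = 1
  ((¬B ∨ B) ∧ ((B → A) ∨ ¬A)) = min(0.25, 1) = 0.25
Checking all 25 assignments confirms none give a value below 0.25.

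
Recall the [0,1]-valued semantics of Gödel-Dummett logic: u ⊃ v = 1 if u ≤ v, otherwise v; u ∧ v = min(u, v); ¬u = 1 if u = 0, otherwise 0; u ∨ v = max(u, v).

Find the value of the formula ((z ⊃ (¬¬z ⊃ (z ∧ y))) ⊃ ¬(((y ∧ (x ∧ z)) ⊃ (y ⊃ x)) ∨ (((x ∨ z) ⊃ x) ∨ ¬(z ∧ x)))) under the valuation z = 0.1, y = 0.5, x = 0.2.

0.00

¬z: Gödel ¬ of 0.1 = 0 (operand ≠ 0)
¬¬z: Gödel ¬ of 0 = 1 (operand is 0)
(z ∧ y) = min(0.1, 0.5) = 0.1
(¬¬z ⊃ (z ∧ y)): 1 > 0.1, so result = 0.1
(z ⊃ (¬¬z ⊃ (z ∧ y))): 0.1 ≤ 0.1, so result = 1
(x ∧ z) = min(0.2, 0.1) = 0.1
(y ∧ (x ∧ z)) = min(0.5, 0.1) = 0.1
(y ⊃ x): 0.5 > 0.2, so result = 0.2
((y ∧ (x ∧ z)) ⊃ (y ⊃ x)): 0.1 ≤ 0.2, so result = 1
(x ∨ z) = max(0.2, 0.1) = 0.2
((x ∨ z) ⊃ x): 0.2 ≤ 0.2, so result = 1
(z ∧ x) = min(0.1, 0.2) = 0.1
¬(z ∧ x): Gödel ¬ of 0.1 = 0 (operand ≠ 0)
(((x ∨ z) ⊃ x) ∨ ¬(z ∧ x)) = max(1, 0) = 1
(((y ∧ (x ∧ z)) ⊃ (y ⊃ x)) ∨ (((x ∨ z) ⊃ x) ∨ ¬(z ∧ x))) = max(1, 1) = 1
¬(((y ∧ (x ∧ z)) ⊃ (y ⊃ x)) ∨ (((x ∨ z) ⊃ x) ∨ ¬(z ∧ x))): Gödel ¬ of 1 = 0 (operand ≠ 0)
((z ⊃ (¬¬z ⊃ (z ∧ y))) ⊃ ¬(((y ∧ (x ∧ z)) ⊃ (y ⊃ x)) ∨ (((x ∨ z) ⊃ x) ∨ ¬(z ∧ x)))): 1 > 0, so result = 0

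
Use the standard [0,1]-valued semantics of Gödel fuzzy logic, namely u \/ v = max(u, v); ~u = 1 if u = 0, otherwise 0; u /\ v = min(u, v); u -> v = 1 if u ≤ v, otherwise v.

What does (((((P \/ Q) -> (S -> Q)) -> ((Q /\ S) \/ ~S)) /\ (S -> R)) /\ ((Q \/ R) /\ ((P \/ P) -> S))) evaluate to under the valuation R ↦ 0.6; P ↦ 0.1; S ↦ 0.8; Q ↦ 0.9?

0.60

(P \/ Q) = max(0.1, 0.9) = 0.9
(S -> Q): 0.8 ≤ 0.9, so result = 1
((P \/ Q) -> (S -> Q)): 0.9 ≤ 1, so result = 1
(Q /\ S) = min(0.9, 0.8) = 0.8
~S: Gödel ¬ of 0.8 = 0 (operand ≠ 0)
((Q /\ S) \/ ~S) = max(0.8, 0) = 0.8
(((P \/ Q) -> (S -> Q)) -> ((Q /\ S) \/ ~S)): 1 > 0.8, so result = 0.8
(S -> R): 0.8 > 0.6, so result = 0.6
((((P \/ Q) -> (S -> Q)) -> ((Q /\ S) \/ ~S)) /\ (S -> R)) = min(0.8, 0.6) = 0.6
(Q \/ R) = max(0.9, 0.6) = 0.9
(P \/ P) = max(0.1, 0.1) = 0.1
((P \/ P) -> S): 0.1 ≤ 0.8, so result = 1
((Q \/ R) /\ ((P \/ P) -> S)) = min(0.9, 1) = 0.9
(((((P \/ Q) -> (S -> Q)) -> ((Q /\ S) \/ ~S)) /\ (S -> R)) /\ ((Q \/ R) /\ ((P \/ P) -> S))) = min(0.6, 0.9) = 0.6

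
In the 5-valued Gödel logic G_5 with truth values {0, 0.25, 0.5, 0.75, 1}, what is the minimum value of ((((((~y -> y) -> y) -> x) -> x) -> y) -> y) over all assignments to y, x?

0.25

The minimum is attained at y = 0.25, x = 0.25:
  ~y: Gödel ¬ of 0.25 = 0 (operand ≠ 0)
  (~y -> y): 0 ≤ 0.25, so result = 1
  ((~y -> y) -> y): 1 > 0.25, so result = 0.25
  (((~y -> y) -> y) -> x): 0.25 ≤ 0.25, so result = 1
  ((((~y -> y) -> y) -> x) -> x): 1 > 0.25, so result = 0.25
  (((((~y -> y) -> y) -> x) -> x) -> y): 0.25 ≤ 0.25, so result = 1
  ((((((~y -> y) -> y) -> x) -> x) -> y) -> y): 1 > 0.25, so result = 0.25
Checking all 25 assignments confirms none give a value below 0.25.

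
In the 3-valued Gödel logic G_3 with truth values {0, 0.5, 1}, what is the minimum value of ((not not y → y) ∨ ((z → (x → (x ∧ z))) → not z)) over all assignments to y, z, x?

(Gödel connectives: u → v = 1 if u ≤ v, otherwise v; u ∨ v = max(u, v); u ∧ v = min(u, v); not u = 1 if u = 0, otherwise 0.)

0.50

The minimum is attained at y = 0.5, z = 0.5, x = 0:
  not y: Gödel ¬ of 0.5 = 0 (operand ≠ 0)
  not not y: Gödel ¬ of 0 = 1 (operand is 0)
  (not not y → y): 1 > 0.5, so result = 0.5
  (x ∧ z) = min(0, 0.5) = 0
  (x → (x ∧ z)): 0 ≤ 0, so result = 1
  (z → (x → (x ∧ z))): 0.5 ≤ 1, so result = 1
  not z: Gödel ¬ of 0.5 = 0 (operand ≠ 0)
  ((z → (x → (x ∧ z))) → not z): 1 > 0, so result = 0
  ((not not y → y) ∨ ((z → (x → (x ∧ z))) → not z)) = max(0.5, 0) = 0.5
Checking all 27 assignments confirms none give a value below 0.50.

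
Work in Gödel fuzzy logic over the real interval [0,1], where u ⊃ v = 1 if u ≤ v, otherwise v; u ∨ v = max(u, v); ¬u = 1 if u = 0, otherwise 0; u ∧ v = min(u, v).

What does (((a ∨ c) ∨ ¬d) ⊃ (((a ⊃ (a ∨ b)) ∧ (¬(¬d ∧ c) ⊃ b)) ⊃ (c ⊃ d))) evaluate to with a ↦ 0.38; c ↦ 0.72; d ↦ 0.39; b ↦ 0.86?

0.39

(a ∨ c) = max(0.38, 0.72) = 0.72
¬d: Gödel ¬ of 0.39 = 0 (operand ≠ 0)
((a ∨ c) ∨ ¬d) = max(0.72, 0) = 0.72
(a ∨ b) = max(0.38, 0.86) = 0.86
(a ⊃ (a ∨ b)): 0.38 ≤ 0.86, so result = 1
¬d: Gödel ¬ of 0.39 = 0 (operand ≠ 0)
(¬d ∧ c) = min(0, 0.72) = 0
¬(¬d ∧ c): Gödel ¬ of 0 = 1 (operand is 0)
(¬(¬d ∧ c) ⊃ b): 1 > 0.86, so result = 0.86
((a ⊃ (a ∨ b)) ∧ (¬(¬d ∧ c) ⊃ b)) = min(1, 0.86) = 0.86
(c ⊃ d): 0.72 > 0.39, so result = 0.39
(((a ⊃ (a ∨ b)) ∧ (¬(¬d ∧ c) ⊃ b)) ⊃ (c ⊃ d)): 0.86 > 0.39, so result = 0.39
(((a ∨ c) ∨ ¬d) ⊃ (((a ⊃ (a ∨ b)) ∧ (¬(¬d ∧ c) ⊃ b)) ⊃ (c ⊃ d))): 0.72 > 0.39, so result = 0.39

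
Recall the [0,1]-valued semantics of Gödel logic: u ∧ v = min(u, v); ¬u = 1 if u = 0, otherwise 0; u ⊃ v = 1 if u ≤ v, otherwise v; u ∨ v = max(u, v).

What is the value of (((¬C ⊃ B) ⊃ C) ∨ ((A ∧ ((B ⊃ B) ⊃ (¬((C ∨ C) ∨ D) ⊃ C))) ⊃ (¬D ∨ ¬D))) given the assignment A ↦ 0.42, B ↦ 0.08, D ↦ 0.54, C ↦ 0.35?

0.35

¬C: Gödel ¬ of 0.35 = 0 (operand ≠ 0)
(¬C ⊃ B): 0 ≤ 0.08, so result = 1
((¬C ⊃ B) ⊃ C): 1 > 0.35, so result = 0.35
(B ⊃ B): 0.08 ≤ 0.08, so result = 1
(C ∨ C) = max(0.35, 0.35) = 0.35
((C ∨ C) ∨ D) = max(0.35, 0.54) = 0.54
¬((C ∨ C) ∨ D): Gödel ¬ of 0.54 = 0 (operand ≠ 0)
(¬((C ∨ C) ∨ D) ⊃ C): 0 ≤ 0.35, so result = 1
((B ⊃ B) ⊃ (¬((C ∨ C) ∨ D) ⊃ C)): 1 ≤ 1, so result = 1
(A ∧ ((B ⊃ B) ⊃ (¬((C ∨ C) ∨ D) ⊃ C))) = min(0.42, 1) = 0.42
¬D: Gödel ¬ of 0.54 = 0 (operand ≠ 0)
¬D: Gödel ¬ of 0.54 = 0 (operand ≠ 0)
(¬D ∨ ¬D) = max(0, 0) = 0
((A ∧ ((B ⊃ B) ⊃ (¬((C ∨ C) ∨ D) ⊃ C))) ⊃ (¬D ∨ ¬D)): 0.42 > 0, so result = 0
(((¬C ⊃ B) ⊃ C) ∨ ((A ∧ ((B ⊃ B) ⊃ (¬((C ∨ C) ∨ D) ⊃ C))) ⊃ (¬D ∨ ¬D))) = max(0.35, 0) = 0.35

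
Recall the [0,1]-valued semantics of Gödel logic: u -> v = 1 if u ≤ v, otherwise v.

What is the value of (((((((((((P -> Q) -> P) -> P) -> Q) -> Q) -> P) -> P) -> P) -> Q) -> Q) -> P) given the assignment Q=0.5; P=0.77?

(P -> Q): 0.77 > 0.5, so result = 0.5
((P -> Q) -> P): 0.5 ≤ 0.77, so result = 1
(((P -> Q) -> P) -> P): 1 > 0.77, so result = 0.77
((((P -> Q) -> P) -> P) -> Q): 0.77 > 0.5, so result = 0.5
(((((P -> Q) -> P) -> P) -> Q) -> Q): 0.5 ≤ 0.5, so result = 1
((((((P -> Q) -> P) -> P) -> Q) -> Q) -> P): 1 > 0.77, so result = 0.77
(((((((P -> Q) -> P) -> P) -> Q) -> Q) -> P) -> P): 0.77 ≤ 0.77, so result = 1
((((((((P -> Q) -> P) -> P) -> Q) -> Q) -> P) -> P) -> P): 1 > 0.77, so result = 0.77
(((((((((P -> Q) -> P) -> P) -> Q) -> Q) -> P) -> P) -> P) -> Q): 0.77 > 0.5, so result = 0.5
((((((((((P -> Q) -> P) -> P) -> Q) -> Q) -> P) -> P) -> P) -> Q) -> Q): 0.5 ≤ 0.5, so result = 1
(((((((((((P -> Q) -> P) -> P) -> Q) -> Q) -> P) -> P) -> P) -> Q) -> Q) -> P): 1 > 0.77, so result = 0.77

0.77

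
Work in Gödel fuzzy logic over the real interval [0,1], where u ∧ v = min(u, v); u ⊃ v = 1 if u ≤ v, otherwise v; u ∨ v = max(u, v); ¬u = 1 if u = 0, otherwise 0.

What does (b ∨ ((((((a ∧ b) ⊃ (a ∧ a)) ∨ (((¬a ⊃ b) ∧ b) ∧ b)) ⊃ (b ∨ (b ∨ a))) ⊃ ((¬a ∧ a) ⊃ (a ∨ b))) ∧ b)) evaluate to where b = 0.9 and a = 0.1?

(a ∧ b) = min(0.1, 0.9) = 0.1
(a ∧ a) = min(0.1, 0.1) = 0.1
((a ∧ b) ⊃ (a ∧ a)): 0.1 ≤ 0.1, so result = 1
¬a: Gödel ¬ of 0.1 = 0 (operand ≠ 0)
(¬a ⊃ b): 0 ≤ 0.9, so result = 1
((¬a ⊃ b) ∧ b) = min(1, 0.9) = 0.9
(((¬a ⊃ b) ∧ b) ∧ b) = min(0.9, 0.9) = 0.9
(((a ∧ b) ⊃ (a ∧ a)) ∨ (((¬a ⊃ b) ∧ b) ∧ b)) = max(1, 0.9) = 1
(b ∨ a) = max(0.9, 0.1) = 0.9
(b ∨ (b ∨ a)) = max(0.9, 0.9) = 0.9
((((a ∧ b) ⊃ (a ∧ a)) ∨ (((¬a ⊃ b) ∧ b) ∧ b)) ⊃ (b ∨ (b ∨ a))): 1 > 0.9, so result = 0.9
¬a: Gödel ¬ of 0.1 = 0 (operand ≠ 0)
(¬a ∧ a) = min(0, 0.1) = 0
(a ∨ b) = max(0.1, 0.9) = 0.9
((¬a ∧ a) ⊃ (a ∨ b)): 0 ≤ 0.9, so result = 1
(((((a ∧ b) ⊃ (a ∧ a)) ∨ (((¬a ⊃ b) ∧ b) ∧ b)) ⊃ (b ∨ (b ∨ a))) ⊃ ((¬a ∧ a) ⊃ (a ∨ b))): 0.9 ≤ 1, so result = 1
((((((a ∧ b) ⊃ (a ∧ a)) ∨ (((¬a ⊃ b) ∧ b) ∧ b)) ⊃ (b ∨ (b ∨ a))) ⊃ ((¬a ∧ a) ⊃ (a ∨ b))) ∧ b) = min(1, 0.9) = 0.9
(b ∨ ((((((a ∧ b) ⊃ (a ∧ a)) ∨ (((¬a ⊃ b) ∧ b) ∧ b)) ⊃ (b ∨ (b ∨ a))) ⊃ ((¬a ∧ a) ⊃ (a ∨ b))) ∧ b)) = max(0.9, 0.9) = 0.9

0.90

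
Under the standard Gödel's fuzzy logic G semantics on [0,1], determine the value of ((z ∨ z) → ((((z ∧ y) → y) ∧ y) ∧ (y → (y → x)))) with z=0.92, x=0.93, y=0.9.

0.90

(z ∨ z) = max(0.92, 0.92) = 0.92
(z ∧ y) = min(0.92, 0.9) = 0.9
((z ∧ y) → y): 0.9 ≤ 0.9, so result = 1
(((z ∧ y) → y) ∧ y) = min(1, 0.9) = 0.9
(y → x): 0.9 ≤ 0.93, so result = 1
(y → (y → x)): 0.9 ≤ 1, so result = 1
((((z ∧ y) → y) ∧ y) ∧ (y → (y → x))) = min(0.9, 1) = 0.9
((z ∨ z) → ((((z ∧ y) → y) ∧ y) ∧ (y → (y → x)))): 0.92 > 0.9, so result = 0.9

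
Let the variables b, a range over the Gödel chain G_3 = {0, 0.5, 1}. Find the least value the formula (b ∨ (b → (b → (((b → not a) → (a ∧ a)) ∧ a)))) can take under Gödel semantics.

0.50

The minimum is attained at b = 0.5, a = 0:
  not a: Gödel ¬ of 0 = 1 (operand is 0)
  (b → not a): 0.5 ≤ 1, so result = 1
  (a ∧ a) = min(0, 0) = 0
  ((b → not a) → (a ∧ a)): 1 > 0, so result = 0
  (((b → not a) → (a ∧ a)) ∧ a) = min(0, 0) = 0
  (b → (((b → not a) → (a ∧ a)) ∧ a)): 0.5 > 0, so result = 0
  (b → (b → (((b → not a) → (a ∧ a)) ∧ a))): 0.5 > 0, so result = 0
  (b ∨ (b → (b → (((b → not a) → (a ∧ a)) ∧ a)))) = max(0.5, 0) = 0.5
Checking all 9 assignments confirms none give a value below 0.50.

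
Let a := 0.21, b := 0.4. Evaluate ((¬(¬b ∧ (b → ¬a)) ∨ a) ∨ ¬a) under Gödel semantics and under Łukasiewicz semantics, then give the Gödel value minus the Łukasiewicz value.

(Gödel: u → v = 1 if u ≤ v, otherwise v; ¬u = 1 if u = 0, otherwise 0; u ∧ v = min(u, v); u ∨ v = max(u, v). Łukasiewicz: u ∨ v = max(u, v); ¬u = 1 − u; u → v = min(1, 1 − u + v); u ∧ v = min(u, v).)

0.21

Gödel evaluation:
  ¬b: Gödel ¬ of 0.4 = 0 (operand ≠ 0)
  ¬a: Gödel ¬ of 0.21 = 0 (operand ≠ 0)
  (b → ¬a): 0.4 > 0, so result = 0
  (¬b ∧ (b → ¬a)) = min(0, 0) = 0
  ¬(¬b ∧ (b → ¬a)): Gödel ¬ of 0 = 1 (operand is 0)
  (¬(¬b ∧ (b → ¬a)) ∨ a) = max(1, 0.21) = 1
  ¬a: Gödel ¬ of 0.21 = 0 (operand ≠ 0)
  ((¬(¬b ∧ (b → ¬a)) ∨ a) ∨ ¬a) = max(1, 0) = 1
  Gödel value = 1
Łukasiewicz evaluation:
  ¬b: Łukasiewicz ¬ gives 1 − 0.4 = 0.6
  ¬a: Łukasiewicz ¬ gives 1 − 0.21 = 0.79
  (b → ¬a): min(1, 1 − 0.4 + 0.79) = 1
  (¬b ∧ (b → ¬a)) = min(0.6, 1) = 0.6
  ¬(¬b ∧ (b → ¬a)): Łukasiewicz ¬ gives 1 − 0.6 = 0.4
  (¬(¬b ∧ (b → ¬a)) ∨ a) = max(0.4, 0.21) = 0.4
  ¬a: Łukasiewicz ¬ gives 1 − 0.21 = 0.79
  ((¬(¬b ∧ (b → ¬a)) ∨ a) ∨ ¬a) = max(0.4, 0.79) = 0.79
  Łukasiewicz value = 0.79
Difference: 1 − 0.79 = 0.21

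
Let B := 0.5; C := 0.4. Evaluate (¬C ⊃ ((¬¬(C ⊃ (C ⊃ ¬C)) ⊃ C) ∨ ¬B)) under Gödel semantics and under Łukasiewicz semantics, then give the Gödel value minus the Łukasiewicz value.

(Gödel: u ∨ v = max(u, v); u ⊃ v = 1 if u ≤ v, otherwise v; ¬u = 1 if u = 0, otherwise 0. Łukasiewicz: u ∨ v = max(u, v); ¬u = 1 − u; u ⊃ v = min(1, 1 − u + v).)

Gödel evaluation:
  ¬C: Gödel ¬ of 0.4 = 0 (operand ≠ 0)
  ¬C: Gödel ¬ of 0.4 = 0 (operand ≠ 0)
  (C ⊃ ¬C): 0.4 > 0, so result = 0
  (C ⊃ (C ⊃ ¬C)): 0.4 > 0, so result = 0
  ¬(C ⊃ (C ⊃ ¬C)): Gödel ¬ of 0 = 1 (operand is 0)
  ¬¬(C ⊃ (C ⊃ ¬C)): Gödel ¬ of 1 = 0 (operand ≠ 0)
  (¬¬(C ⊃ (C ⊃ ¬C)) ⊃ C): 0 ≤ 0.4, so result = 1
  ¬B: Gödel ¬ of 0.5 = 0 (operand ≠ 0)
  ((¬¬(C ⊃ (C ⊃ ¬C)) ⊃ C) ∨ ¬B) = max(1, 0) = 1
  (¬C ⊃ ((¬¬(C ⊃ (C ⊃ ¬C)) ⊃ C) ∨ ¬B)): 0 ≤ 1, so result = 1
  Gödel value = 1
Łukasiewicz evaluation:
  ¬C: Łukasiewicz ¬ gives 1 − 0.4 = 0.6
  ¬C: Łukasiewicz ¬ gives 1 − 0.4 = 0.6
  (C ⊃ ¬C): min(1, 1 − 0.4 + 0.6) = 1
  (C ⊃ (C ⊃ ¬C)): min(1, 1 − 0.4 + 1) = 1
  ¬(C ⊃ (C ⊃ ¬C)): Łukasiewicz ¬ gives 1 − 1 = 0
  ¬¬(C ⊃ (C ⊃ ¬C)): Łukasiewicz ¬ gives 1 − 0 = 1
  (¬¬(C ⊃ (C ⊃ ¬C)) ⊃ C): min(1, 1 − 1 + 0.4) = 0.4
  ¬B: Łukasiewicz ¬ gives 1 − 0.5 = 0.5
  ((¬¬(C ⊃ (C ⊃ ¬C)) ⊃ C) ∨ ¬B) = max(0.4, 0.5) = 0.5
  (¬C ⊃ ((¬¬(C ⊃ (C ⊃ ¬C)) ⊃ C) ∨ ¬B)): min(1, 1 − 0.6 + 0.5) = 0.9
  Łukasiewicz value = 0.9
Difference: 1 − 0.9 = 0.10

0.10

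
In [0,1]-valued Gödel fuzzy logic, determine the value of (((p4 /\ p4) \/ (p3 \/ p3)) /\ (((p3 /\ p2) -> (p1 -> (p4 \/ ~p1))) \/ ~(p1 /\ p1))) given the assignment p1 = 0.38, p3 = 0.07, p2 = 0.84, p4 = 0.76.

0.76

(p4 /\ p4) = min(0.76, 0.76) = 0.76
(p3 \/ p3) = max(0.07, 0.07) = 0.07
((p4 /\ p4) \/ (p3 \/ p3)) = max(0.76, 0.07) = 0.76
(p3 /\ p2) = min(0.07, 0.84) = 0.07
~p1: Gödel ¬ of 0.38 = 0 (operand ≠ 0)
(p4 \/ ~p1) = max(0.76, 0) = 0.76
(p1 -> (p4 \/ ~p1)): 0.38 ≤ 0.76, so result = 1
((p3 /\ p2) -> (p1 -> (p4 \/ ~p1))): 0.07 ≤ 1, so result = 1
(p1 /\ p1) = min(0.38, 0.38) = 0.38
~(p1 /\ p1): Gödel ¬ of 0.38 = 0 (operand ≠ 0)
(((p3 /\ p2) -> (p1 -> (p4 \/ ~p1))) \/ ~(p1 /\ p1)) = max(1, 0) = 1
(((p4 /\ p4) \/ (p3 \/ p3)) /\ (((p3 /\ p2) -> (p1 -> (p4 \/ ~p1))) \/ ~(p1 /\ p1))) = min(0.76, 1) = 0.76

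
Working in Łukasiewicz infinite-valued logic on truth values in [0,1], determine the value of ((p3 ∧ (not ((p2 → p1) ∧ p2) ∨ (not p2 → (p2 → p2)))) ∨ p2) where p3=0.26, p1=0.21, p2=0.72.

(p2 → p1): min(1, 1 − 0.72 + 0.21) = 0.49
((p2 → p1) ∧ p2) = min(0.49, 0.72) = 0.49
not ((p2 → p1) ∧ p2): Łukasiewicz ¬ gives 1 − 0.49 = 0.51
not p2: Łukasiewicz ¬ gives 1 − 0.72 = 0.28
(p2 → p2): min(1, 1 − 0.72 + 0.72) = 1
(not p2 → (p2 → p2)): min(1, 1 − 0.28 + 1) = 1
(not ((p2 → p1) ∧ p2) ∨ (not p2 → (p2 → p2))) = max(0.51, 1) = 1
(p3 ∧ (not ((p2 → p1) ∧ p2) ∨ (not p2 → (p2 → p2)))) = min(0.26, 1) = 0.26
((p3 ∧ (not ((p2 → p1) ∧ p2) ∨ (not p2 → (p2 → p2)))) ∨ p2) = max(0.26, 0.72) = 0.72

0.72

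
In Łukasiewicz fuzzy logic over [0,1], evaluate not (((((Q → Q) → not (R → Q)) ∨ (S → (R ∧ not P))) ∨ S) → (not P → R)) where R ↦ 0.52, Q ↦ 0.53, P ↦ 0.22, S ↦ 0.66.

(Q → Q): min(1, 1 − 0.53 + 0.53) = 1
(R → Q): min(1, 1 − 0.52 + 0.53) = 1
not (R → Q): Łukasiewicz ¬ gives 1 − 1 = 0
((Q → Q) → not (R → Q)): min(1, 1 − 1 + 0) = 0
not P: Łukasiewicz ¬ gives 1 − 0.22 = 0.78
(R ∧ not P) = min(0.52, 0.78) = 0.52
(S → (R ∧ not P)): min(1, 1 − 0.66 + 0.52) = 0.86
(((Q → Q) → not (R → Q)) ∨ (S → (R ∧ not P))) = max(0, 0.86) = 0.86
((((Q → Q) → not (R → Q)) ∨ (S → (R ∧ not P))) ∨ S) = max(0.86, 0.66) = 0.86
not P: Łukasiewicz ¬ gives 1 − 0.22 = 0.78
(not P → R): min(1, 1 − 0.78 + 0.52) = 0.74
(((((Q → Q) → not (R → Q)) ∨ (S → (R ∧ not P))) ∨ S) → (not P → R)): min(1, 1 − 0.86 + 0.74) = 0.88
not (((((Q → Q) → not (R → Q)) ∨ (S → (R ∧ not P))) ∨ S) → (not P → R)): Łukasiewicz ¬ gives 1 − 0.88 = 0.12

0.12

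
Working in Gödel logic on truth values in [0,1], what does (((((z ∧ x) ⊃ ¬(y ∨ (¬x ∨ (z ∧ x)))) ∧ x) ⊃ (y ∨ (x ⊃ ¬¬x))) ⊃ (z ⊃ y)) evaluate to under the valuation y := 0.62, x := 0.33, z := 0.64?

(z ∧ x) = min(0.64, 0.33) = 0.33
¬x: Gödel ¬ of 0.33 = 0 (operand ≠ 0)
(z ∧ x) = min(0.64, 0.33) = 0.33
(¬x ∨ (z ∧ x)) = max(0, 0.33) = 0.33
(y ∨ (¬x ∨ (z ∧ x))) = max(0.62, 0.33) = 0.62
¬(y ∨ (¬x ∨ (z ∧ x))): Gödel ¬ of 0.62 = 0 (operand ≠ 0)
((z ∧ x) ⊃ ¬(y ∨ (¬x ∨ (z ∧ x)))): 0.33 > 0, so result = 0
(((z ∧ x) ⊃ ¬(y ∨ (¬x ∨ (z ∧ x)))) ∧ x) = min(0, 0.33) = 0
¬x: Gödel ¬ of 0.33 = 0 (operand ≠ 0)
¬¬x: Gödel ¬ of 0 = 1 (operand is 0)
(x ⊃ ¬¬x): 0.33 ≤ 1, so result = 1
(y ∨ (x ⊃ ¬¬x)) = max(0.62, 1) = 1
((((z ∧ x) ⊃ ¬(y ∨ (¬x ∨ (z ∧ x)))) ∧ x) ⊃ (y ∨ (x ⊃ ¬¬x))): 0 ≤ 1, so result = 1
(z ⊃ y): 0.64 > 0.62, so result = 0.62
(((((z ∧ x) ⊃ ¬(y ∨ (¬x ∨ (z ∧ x)))) ∧ x) ⊃ (y ∨ (x ⊃ ¬¬x))) ⊃ (z ⊃ y)): 1 > 0.62, so result = 0.62

0.62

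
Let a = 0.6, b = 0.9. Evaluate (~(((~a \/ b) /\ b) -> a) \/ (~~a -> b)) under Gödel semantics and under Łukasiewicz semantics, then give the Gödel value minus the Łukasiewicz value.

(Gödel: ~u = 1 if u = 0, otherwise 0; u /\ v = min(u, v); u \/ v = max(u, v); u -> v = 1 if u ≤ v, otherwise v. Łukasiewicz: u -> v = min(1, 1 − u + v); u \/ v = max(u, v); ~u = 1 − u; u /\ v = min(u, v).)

Gödel evaluation:
  ~a: Gödel ¬ of 0.6 = 0 (operand ≠ 0)
  (~a \/ b) = max(0, 0.9) = 0.9
  ((~a \/ b) /\ b) = min(0.9, 0.9) = 0.9
  (((~a \/ b) /\ b) -> a): 0.9 > 0.6, so result = 0.6
  ~(((~a \/ b) /\ b) -> a): Gödel ¬ of 0.6 = 0 (operand ≠ 0)
  ~a: Gödel ¬ of 0.6 = 0 (operand ≠ 0)
  ~~a: Gödel ¬ of 0 = 1 (operand is 0)
  (~~a -> b): 1 > 0.9, so result = 0.9
  (~(((~a \/ b) /\ b) -> a) \/ (~~a -> b)) = max(0, 0.9) = 0.9
  Gödel value = 0.9
Łukasiewicz evaluation:
  ~a: Łukasiewicz ¬ gives 1 − 0.6 = 0.4
  (~a \/ b) = max(0.4, 0.9) = 0.9
  ((~a \/ b) /\ b) = min(0.9, 0.9) = 0.9
  (((~a \/ b) /\ b) -> a): min(1, 1 − 0.9 + 0.6) = 0.7
  ~(((~a \/ b) /\ b) -> a): Łukasiewicz ¬ gives 1 − 0.7 = 0.3
  ~a: Łukasiewicz ¬ gives 1 − 0.6 = 0.4
  ~~a: Łukasiewicz ¬ gives 1 − 0.4 = 0.6
  (~~a -> b): min(1, 1 − 0.6 + 0.9) = 1
  (~(((~a \/ b) /\ b) -> a) \/ (~~a -> b)) = max(0.3, 1) = 1
  Łukasiewicz value = 1
Difference: 0.9 − 1 = -0.10

-0.10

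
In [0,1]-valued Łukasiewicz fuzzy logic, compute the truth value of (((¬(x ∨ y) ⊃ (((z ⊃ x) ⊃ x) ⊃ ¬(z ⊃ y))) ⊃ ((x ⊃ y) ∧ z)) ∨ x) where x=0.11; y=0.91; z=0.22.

(x ∨ y) = max(0.11, 0.91) = 0.91
¬(x ∨ y): Łukasiewicz ¬ gives 1 − 0.91 = 0.09
(z ⊃ x): min(1, 1 − 0.22 + 0.11) = 0.89
((z ⊃ x) ⊃ x): min(1, 1 − 0.89 + 0.11) = 0.22
(z ⊃ y): min(1, 1 − 0.22 + 0.91) = 1
¬(z ⊃ y): Łukasiewicz ¬ gives 1 − 1 = 0
(((z ⊃ x) ⊃ x) ⊃ ¬(z ⊃ y)): min(1, 1 − 0.22 + 0) = 0.78
(¬(x ∨ y) ⊃ (((z ⊃ x) ⊃ x) ⊃ ¬(z ⊃ y))): min(1, 1 − 0.09 + 0.78) = 1
(x ⊃ y): min(1, 1 − 0.11 + 0.91) = 1
((x ⊃ y) ∧ z) = min(1, 0.22) = 0.22
((¬(x ∨ y) ⊃ (((z ⊃ x) ⊃ x) ⊃ ¬(z ⊃ y))) ⊃ ((x ⊃ y) ∧ z)): min(1, 1 − 1 + 0.22) = 0.22
(((¬(x ∨ y) ⊃ (((z ⊃ x) ⊃ x) ⊃ ¬(z ⊃ y))) ⊃ ((x ⊃ y) ∧ z)) ∨ x) = max(0.22, 0.11) = 0.22

0.22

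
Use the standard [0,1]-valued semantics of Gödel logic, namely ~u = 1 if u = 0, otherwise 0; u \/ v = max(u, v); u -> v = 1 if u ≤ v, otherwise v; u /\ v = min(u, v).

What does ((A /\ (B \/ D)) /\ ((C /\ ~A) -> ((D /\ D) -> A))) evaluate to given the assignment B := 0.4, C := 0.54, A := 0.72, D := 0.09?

0.40

(B \/ D) = max(0.4, 0.09) = 0.4
(A /\ (B \/ D)) = min(0.72, 0.4) = 0.4
~A: Gödel ¬ of 0.72 = 0 (operand ≠ 0)
(C /\ ~A) = min(0.54, 0) = 0
(D /\ D) = min(0.09, 0.09) = 0.09
((D /\ D) -> A): 0.09 ≤ 0.72, so result = 1
((C /\ ~A) -> ((D /\ D) -> A)): 0 ≤ 1, so result = 1
((A /\ (B \/ D)) /\ ((C /\ ~A) -> ((D /\ D) -> A))) = min(0.4, 1) = 0.4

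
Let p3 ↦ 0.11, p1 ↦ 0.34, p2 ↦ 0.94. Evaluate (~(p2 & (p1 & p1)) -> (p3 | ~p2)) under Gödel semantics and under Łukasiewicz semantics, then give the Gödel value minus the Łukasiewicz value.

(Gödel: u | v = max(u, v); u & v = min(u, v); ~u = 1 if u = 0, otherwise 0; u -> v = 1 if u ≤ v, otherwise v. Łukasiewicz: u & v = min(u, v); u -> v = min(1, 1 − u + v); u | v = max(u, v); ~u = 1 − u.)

0.55

Gödel evaluation:
  (p1 & p1) = min(0.34, 0.34) = 0.34
  (p2 & (p1 & p1)) = min(0.94, 0.34) = 0.34
  ~(p2 & (p1 & p1)): Gödel ¬ of 0.34 = 0 (operand ≠ 0)
  ~p2: Gödel ¬ of 0.94 = 0 (operand ≠ 0)
  (p3 | ~p2) = max(0.11, 0) = 0.11
  (~(p2 & (p1 & p1)) -> (p3 | ~p2)): 0 ≤ 0.11, so result = 1
  Gödel value = 1
Łukasiewicz evaluation:
  (p1 & p1) = min(0.34, 0.34) = 0.34
  (p2 & (p1 & p1)) = min(0.94, 0.34) = 0.34
  ~(p2 & (p1 & p1)): Łukasiewicz ¬ gives 1 − 0.34 = 0.66
  ~p2: Łukasiewicz ¬ gives 1 − 0.94 = 0.06
  (p3 | ~p2) = max(0.11, 0.06) = 0.11
  (~(p2 & (p1 & p1)) -> (p3 | ~p2)): min(1, 1 − 0.66 + 0.11) = 0.45
  Łukasiewicz value = 0.45
Difference: 1 − 0.45 = 0.55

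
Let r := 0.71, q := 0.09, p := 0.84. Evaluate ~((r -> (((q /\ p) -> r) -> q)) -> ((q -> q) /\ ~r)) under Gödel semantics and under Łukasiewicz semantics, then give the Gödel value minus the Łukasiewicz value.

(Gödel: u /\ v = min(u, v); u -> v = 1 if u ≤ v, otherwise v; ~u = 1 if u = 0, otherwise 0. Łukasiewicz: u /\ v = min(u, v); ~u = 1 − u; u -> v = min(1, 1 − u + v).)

0.91

Gödel evaluation:
  (q /\ p) = min(0.09, 0.84) = 0.09
  ((q /\ p) -> r): 0.09 ≤ 0.71, so result = 1
  (((q /\ p) -> r) -> q): 1 > 0.09, so result = 0.09
  (r -> (((q /\ p) -> r) -> q)): 0.71 > 0.09, so result = 0.09
  (q -> q): 0.09 ≤ 0.09, so result = 1
  ~r: Gödel ¬ of 0.71 = 0 (operand ≠ 0)
  ((q -> q) /\ ~r) = min(1, 0) = 0
  ((r -> (((q /\ p) -> r) -> q)) -> ((q -> q) /\ ~r)): 0.09 > 0, so result = 0
  ~((r -> (((q /\ p) -> r) -> q)) -> ((q -> q) /\ ~r)): Gödel ¬ of 0 = 1 (operand is 0)
  Gödel value = 1
Łukasiewicz evaluation:
  (q /\ p) = min(0.09, 0.84) = 0.09
  ((q /\ p) -> r): min(1, 1 − 0.09 + 0.71) = 1
  (((q /\ p) -> r) -> q): min(1, 1 − 1 + 0.09) = 0.09
  (r -> (((q /\ p) -> r) -> q)): min(1, 1 − 0.71 + 0.09) = 0.38
  (q -> q): min(1, 1 − 0.09 + 0.09) = 1
  ~r: Łukasiewicz ¬ gives 1 − 0.71 = 0.29
  ((q -> q) /\ ~r) = min(1, 0.29) = 0.29
  ((r -> (((q /\ p) -> r) -> q)) -> ((q -> q) /\ ~r)): min(1, 1 − 0.38 + 0.29) = 0.91
  ~((r -> (((q /\ p) -> r) -> q)) -> ((q -> q) /\ ~r)): Łukasiewicz ¬ gives 1 − 0.91 = 0.09
  Łukasiewicz value = 0.09
Difference: 1 − 0.09 = 0.91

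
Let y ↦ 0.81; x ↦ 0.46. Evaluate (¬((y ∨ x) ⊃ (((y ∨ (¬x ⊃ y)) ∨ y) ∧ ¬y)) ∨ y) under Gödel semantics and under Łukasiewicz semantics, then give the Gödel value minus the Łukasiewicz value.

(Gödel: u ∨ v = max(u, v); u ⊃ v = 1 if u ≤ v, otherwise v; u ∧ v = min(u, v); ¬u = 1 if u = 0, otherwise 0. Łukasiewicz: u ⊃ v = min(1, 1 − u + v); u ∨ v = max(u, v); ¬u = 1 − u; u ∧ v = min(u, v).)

0.19

Gödel evaluation:
  (y ∨ x) = max(0.81, 0.46) = 0.81
  ¬x: Gödel ¬ of 0.46 = 0 (operand ≠ 0)
  (¬x ⊃ y): 0 ≤ 0.81, so result = 1
  (y ∨ (¬x ⊃ y)) = max(0.81, 1) = 1
  ((y ∨ (¬x ⊃ y)) ∨ y) = max(1, 0.81) = 1
  ¬y: Gödel ¬ of 0.81 = 0 (operand ≠ 0)
  (((y ∨ (¬x ⊃ y)) ∨ y) ∧ ¬y) = min(1, 0) = 0
  ((y ∨ x) ⊃ (((y ∨ (¬x ⊃ y)) ∨ y) ∧ ¬y)): 0.81 > 0, so result = 0
  ¬((y ∨ x) ⊃ (((y ∨ (¬x ⊃ y)) ∨ y) ∧ ¬y)): Gödel ¬ of 0 = 1 (operand is 0)
  (¬((y ∨ x) ⊃ (((y ∨ (¬x ⊃ y)) ∨ y) ∧ ¬y)) ∨ y) = max(1, 0.81) = 1
  Gödel value = 1
Łukasiewicz evaluation:
  (y ∨ x) = max(0.81, 0.46) = 0.81
  ¬x: Łukasiewicz ¬ gives 1 − 0.46 = 0.54
  (¬x ⊃ y): min(1, 1 − 0.54 + 0.81) = 1
  (y ∨ (¬x ⊃ y)) = max(0.81, 1) = 1
  ((y ∨ (¬x ⊃ y)) ∨ y) = max(1, 0.81) = 1
  ¬y: Łukasiewicz ¬ gives 1 − 0.81 = 0.19
  (((y ∨ (¬x ⊃ y)) ∨ y) ∧ ¬y) = min(1, 0.19) = 0.19
  ((y ∨ x) ⊃ (((y ∨ (¬x ⊃ y)) ∨ y) ∧ ¬y)): min(1, 1 − 0.81 + 0.19) = 0.38
  ¬((y ∨ x) ⊃ (((y ∨ (¬x ⊃ y)) ∨ y) ∧ ¬y)): Łukasiewicz ¬ gives 1 − 0.38 = 0.62
  (¬((y ∨ x) ⊃ (((y ∨ (¬x ⊃ y)) ∨ y) ∧ ¬y)) ∨ y) = max(0.62, 0.81) = 0.81
  Łukasiewicz value = 0.81
Difference: 1 − 0.81 = 0.19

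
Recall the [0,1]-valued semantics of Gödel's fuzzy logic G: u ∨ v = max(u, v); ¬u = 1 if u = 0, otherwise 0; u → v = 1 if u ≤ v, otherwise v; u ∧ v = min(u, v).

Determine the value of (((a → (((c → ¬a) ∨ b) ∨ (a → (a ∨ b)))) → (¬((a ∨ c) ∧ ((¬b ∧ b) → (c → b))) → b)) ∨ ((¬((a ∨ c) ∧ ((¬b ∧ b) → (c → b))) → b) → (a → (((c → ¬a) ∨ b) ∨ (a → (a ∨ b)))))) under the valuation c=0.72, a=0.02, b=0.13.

1.00

¬a: Gödel ¬ of 0.02 = 0 (operand ≠ 0)
(c → ¬a): 0.72 > 0, so result = 0
((c → ¬a) ∨ b) = max(0, 0.13) = 0.13
(a ∨ b) = max(0.02, 0.13) = 0.13
(a → (a ∨ b)): 0.02 ≤ 0.13, so result = 1
(((c → ¬a) ∨ b) ∨ (a → (a ∨ b))) = max(0.13, 1) = 1
(a → (((c → ¬a) ∨ b) ∨ (a → (a ∨ b)))): 0.02 ≤ 1, so result = 1
(a ∨ c) = max(0.02, 0.72) = 0.72
¬b: Gödel ¬ of 0.13 = 0 (operand ≠ 0)
(¬b ∧ b) = min(0, 0.13) = 0
(c → b): 0.72 > 0.13, so result = 0.13
((¬b ∧ b) → (c → b)): 0 ≤ 0.13, so result = 1
((a ∨ c) ∧ ((¬b ∧ b) → (c → b))) = min(0.72, 1) = 0.72
¬((a ∨ c) ∧ ((¬b ∧ b) → (c → b))): Gödel ¬ of 0.72 = 0 (operand ≠ 0)
(¬((a ∨ c) ∧ ((¬b ∧ b) → (c → b))) → b): 0 ≤ 0.13, so result = 1
((a → (((c → ¬a) ∨ b) ∨ (a → (a ∨ b)))) → (¬((a ∨ c) ∧ ((¬b ∧ b) → (c → b))) → b)): 1 ≤ 1, so result = 1
(a ∨ c) = max(0.02, 0.72) = 0.72
¬b: Gödel ¬ of 0.13 = 0 (operand ≠ 0)
(¬b ∧ b) = min(0, 0.13) = 0
(c → b): 0.72 > 0.13, so result = 0.13
((¬b ∧ b) → (c → b)): 0 ≤ 0.13, so result = 1
((a ∨ c) ∧ ((¬b ∧ b) → (c → b))) = min(0.72, 1) = 0.72
¬((a ∨ c) ∧ ((¬b ∧ b) → (c → b))): Gödel ¬ of 0.72 = 0 (operand ≠ 0)
(¬((a ∨ c) ∧ ((¬b ∧ b) → (c → b))) → b): 0 ≤ 0.13, so result = 1
¬a: Gödel ¬ of 0.02 = 0 (operand ≠ 0)
(c → ¬a): 0.72 > 0, so result = 0
((c → ¬a) ∨ b) = max(0, 0.13) = 0.13
(a ∨ b) = max(0.02, 0.13) = 0.13
(a → (a ∨ b)): 0.02 ≤ 0.13, so result = 1
(((c → ¬a) ∨ b) ∨ (a → (a ∨ b))) = max(0.13, 1) = 1
(a → (((c → ¬a) ∨ b) ∨ (a → (a ∨ b)))): 0.02 ≤ 1, so result = 1
((¬((a ∨ c) ∧ ((¬b ∧ b) → (c → b))) → b) → (a → (((c → ¬a) ∨ b) ∨ (a → (a ∨ b))))): 1 ≤ 1, so result = 1
(((a → (((c → ¬a) ∨ b) ∨ (a → (a ∨ b)))) → (¬((a ∨ c) ∧ ((¬b ∧ b) → (c → b))) → b)) ∨ ((¬((a ∨ c) ∧ ((¬b ∧ b) → (c → b))) → b) → (a → (((c → ¬a) ∨ b) ∨ (a → (a ∨ b)))))) = max(1, 1) = 1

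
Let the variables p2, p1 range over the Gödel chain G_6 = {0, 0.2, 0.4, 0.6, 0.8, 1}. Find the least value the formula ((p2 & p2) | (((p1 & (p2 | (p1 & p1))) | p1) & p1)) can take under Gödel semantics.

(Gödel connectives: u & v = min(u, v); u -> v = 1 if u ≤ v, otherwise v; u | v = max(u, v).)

0.00

The minimum is attained at p2 = 0, p1 = 0:
  (p2 & p2) = min(0, 0) = 0
  (p1 & p1) = min(0, 0) = 0
  (p2 | (p1 & p1)) = max(0, 0) = 0
  (p1 & (p2 | (p1 & p1))) = min(0, 0) = 0
  ((p1 & (p2 | (p1 & p1))) | p1) = max(0, 0) = 0
  (((p1 & (p2 | (p1 & p1))) | p1) & p1) = min(0, 0) = 0
  ((p2 & p2) | (((p1 & (p2 | (p1 & p1))) | p1) & p1)) = max(0, 0) = 0
Checking all 36 assignments confirms none give a value below 0.00.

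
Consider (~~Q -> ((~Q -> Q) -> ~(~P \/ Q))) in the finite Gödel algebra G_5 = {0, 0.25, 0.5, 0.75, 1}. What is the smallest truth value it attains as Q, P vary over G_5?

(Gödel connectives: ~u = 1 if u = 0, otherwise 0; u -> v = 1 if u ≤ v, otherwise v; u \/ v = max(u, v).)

0.00

The minimum is attained at Q = 0.25, P = 0:
  ~Q: Gödel ¬ of 0.25 = 0 (operand ≠ 0)
  ~~Q: Gödel ¬ of 0 = 1 (operand is 0)
  ~Q: Gödel ¬ of 0.25 = 0 (operand ≠ 0)
  (~Q -> Q): 0 ≤ 0.25, so result = 1
  ~P: Gödel ¬ of 0 = 1 (operand is 0)
  (~P \/ Q) = max(1, 0.25) = 1
  ~(~P \/ Q): Gödel ¬ of 1 = 0 (operand ≠ 0)
  ((~Q -> Q) -> ~(~P \/ Q)): 1 > 0, so result = 0
  (~~Q -> ((~Q -> Q) -> ~(~P \/ Q))): 1 > 0, so result = 0
Checking all 25 assignments confirms none give a value below 0.00.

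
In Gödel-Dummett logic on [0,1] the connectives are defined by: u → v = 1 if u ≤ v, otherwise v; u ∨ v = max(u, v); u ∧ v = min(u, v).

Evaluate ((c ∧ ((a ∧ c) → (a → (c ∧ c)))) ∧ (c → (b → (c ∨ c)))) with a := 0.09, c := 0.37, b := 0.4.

0.37

(a ∧ c) = min(0.09, 0.37) = 0.09
(c ∧ c) = min(0.37, 0.37) = 0.37
(a → (c ∧ c)): 0.09 ≤ 0.37, so result = 1
((a ∧ c) → (a → (c ∧ c))): 0.09 ≤ 1, so result = 1
(c ∧ ((a ∧ c) → (a → (c ∧ c)))) = min(0.37, 1) = 0.37
(c ∨ c) = max(0.37, 0.37) = 0.37
(b → (c ∨ c)): 0.4 > 0.37, so result = 0.37
(c → (b → (c ∨ c))): 0.37 ≤ 0.37, so result = 1
((c ∧ ((a ∧ c) → (a → (c ∧ c)))) ∧ (c → (b → (c ∨ c)))) = min(0.37, 1) = 0.37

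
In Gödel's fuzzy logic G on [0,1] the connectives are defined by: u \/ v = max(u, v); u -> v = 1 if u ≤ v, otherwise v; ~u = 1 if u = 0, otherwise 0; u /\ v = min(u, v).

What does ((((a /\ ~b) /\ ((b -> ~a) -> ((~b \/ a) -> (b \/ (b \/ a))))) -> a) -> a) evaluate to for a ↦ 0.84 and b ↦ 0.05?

0.84

~b: Gödel ¬ of 0.05 = 0 (operand ≠ 0)
(a /\ ~b) = min(0.84, 0) = 0
~a: Gödel ¬ of 0.84 = 0 (operand ≠ 0)
(b -> ~a): 0.05 > 0, so result = 0
~b: Gödel ¬ of 0.05 = 0 (operand ≠ 0)
(~b \/ a) = max(0, 0.84) = 0.84
(b \/ a) = max(0.05, 0.84) = 0.84
(b \/ (b \/ a)) = max(0.05, 0.84) = 0.84
((~b \/ a) -> (b \/ (b \/ a))): 0.84 ≤ 0.84, so result = 1
((b -> ~a) -> ((~b \/ a) -> (b \/ (b \/ a)))): 0 ≤ 1, so result = 1
((a /\ ~b) /\ ((b -> ~a) -> ((~b \/ a) -> (b \/ (b \/ a))))) = min(0, 1) = 0
(((a /\ ~b) /\ ((b -> ~a) -> ((~b \/ a) -> (b \/ (b \/ a))))) -> a): 0 ≤ 0.84, so result = 1
((((a /\ ~b) /\ ((b -> ~a) -> ((~b \/ a) -> (b \/ (b \/ a))))) -> a) -> a): 1 > 0.84, so result = 0.84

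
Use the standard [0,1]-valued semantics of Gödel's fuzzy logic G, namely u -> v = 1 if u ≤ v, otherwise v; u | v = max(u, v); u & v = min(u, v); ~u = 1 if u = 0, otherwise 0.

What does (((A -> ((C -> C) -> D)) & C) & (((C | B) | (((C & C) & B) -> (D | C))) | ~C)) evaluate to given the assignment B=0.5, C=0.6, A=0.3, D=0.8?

0.60

(C -> C): 0.6 ≤ 0.6, so result = 1
((C -> C) -> D): 1 > 0.8, so result = 0.8
(A -> ((C -> C) -> D)): 0.3 ≤ 0.8, so result = 1
((A -> ((C -> C) -> D)) & C) = min(1, 0.6) = 0.6
(C | B) = max(0.6, 0.5) = 0.6
(C & C) = min(0.6, 0.6) = 0.6
((C & C) & B) = min(0.6, 0.5) = 0.5
(D | C) = max(0.8, 0.6) = 0.8
(((C & C) & B) -> (D | C)): 0.5 ≤ 0.8, so result = 1
((C | B) | (((C & C) & B) -> (D | C))) = max(0.6, 1) = 1
~C: Gödel ¬ of 0.6 = 0 (operand ≠ 0)
(((C | B) | (((C & C) & B) -> (D | C))) | ~C) = max(1, 0) = 1
(((A -> ((C -> C) -> D)) & C) & (((C | B) | (((C & C) & B) -> (D | C))) | ~C)) = min(0.6, 1) = 0.6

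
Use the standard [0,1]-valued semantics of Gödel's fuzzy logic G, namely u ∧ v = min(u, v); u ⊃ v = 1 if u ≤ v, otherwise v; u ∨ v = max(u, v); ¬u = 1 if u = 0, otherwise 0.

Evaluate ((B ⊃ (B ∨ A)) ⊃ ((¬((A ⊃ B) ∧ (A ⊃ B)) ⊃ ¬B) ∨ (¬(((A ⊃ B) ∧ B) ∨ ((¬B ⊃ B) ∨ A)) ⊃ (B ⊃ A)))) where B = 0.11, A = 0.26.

(B ∨ A) = max(0.11, 0.26) = 0.26
(B ⊃ (B ∨ A)): 0.11 ≤ 0.26, so result = 1
(A ⊃ B): 0.26 > 0.11, so result = 0.11
(A ⊃ B): 0.26 > 0.11, so result = 0.11
((A ⊃ B) ∧ (A ⊃ B)) = min(0.11, 0.11) = 0.11
¬((A ⊃ B) ∧ (A ⊃ B)): Gödel ¬ of 0.11 = 0 (operand ≠ 0)
¬B: Gödel ¬ of 0.11 = 0 (operand ≠ 0)
(¬((A ⊃ B) ∧ (A ⊃ B)) ⊃ ¬B): 0 ≤ 0, so result = 1
(A ⊃ B): 0.26 > 0.11, so result = 0.11
((A ⊃ B) ∧ B) = min(0.11, 0.11) = 0.11
¬B: Gödel ¬ of 0.11 = 0 (operand ≠ 0)
(¬B ⊃ B): 0 ≤ 0.11, so result = 1
((¬B ⊃ B) ∨ A) = max(1, 0.26) = 1
(((A ⊃ B) ∧ B) ∨ ((¬B ⊃ B) ∨ A)) = max(0.11, 1) = 1
¬(((A ⊃ B) ∧ B) ∨ ((¬B ⊃ B) ∨ A)): Gödel ¬ of 1 = 0 (operand ≠ 0)
(B ⊃ A): 0.11 ≤ 0.26, so result = 1
(¬(((A ⊃ B) ∧ B) ∨ ((¬B ⊃ B) ∨ A)) ⊃ (B ⊃ A)): 0 ≤ 1, so result = 1
((¬((A ⊃ B) ∧ (A ⊃ B)) ⊃ ¬B) ∨ (¬(((A ⊃ B) ∧ B) ∨ ((¬B ⊃ B) ∨ A)) ⊃ (B ⊃ A))) = max(1, 1) = 1
((B ⊃ (B ∨ A)) ⊃ ((¬((A ⊃ B) ∧ (A ⊃ B)) ⊃ ¬B) ∨ (¬(((A ⊃ B) ∧ B) ∨ ((¬B ⊃ B) ∨ A)) ⊃ (B ⊃ A)))): 1 ≤ 1, so result = 1

1.00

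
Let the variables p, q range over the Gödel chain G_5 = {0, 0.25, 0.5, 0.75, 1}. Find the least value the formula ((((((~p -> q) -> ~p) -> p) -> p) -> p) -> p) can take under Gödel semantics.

0.25

The minimum is attained at p = 0.25, q = 0:
  ~p: Gödel ¬ of 0.25 = 0 (operand ≠ 0)
  (~p -> q): 0 ≤ 0, so result = 1
  ~p: Gödel ¬ of 0.25 = 0 (operand ≠ 0)
  ((~p -> q) -> ~p): 1 > 0, so result = 0
  (((~p -> q) -> ~p) -> p): 0 ≤ 0.25, so result = 1
  ((((~p -> q) -> ~p) -> p) -> p): 1 > 0.25, so result = 0.25
  (((((~p -> q) -> ~p) -> p) -> p) -> p): 0.25 ≤ 0.25, so result = 1
  ((((((~p -> q) -> ~p) -> p) -> p) -> p) -> p): 1 > 0.25, so result = 0.25
Checking all 25 assignments confirms none give a value below 0.25.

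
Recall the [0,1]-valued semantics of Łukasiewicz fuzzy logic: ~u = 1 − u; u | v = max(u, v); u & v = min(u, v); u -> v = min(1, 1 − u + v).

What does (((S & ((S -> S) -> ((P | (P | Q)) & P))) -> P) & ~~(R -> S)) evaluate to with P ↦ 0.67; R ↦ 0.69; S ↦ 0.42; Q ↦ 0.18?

(S -> S): min(1, 1 − 0.42 + 0.42) = 1
(P | Q) = max(0.67, 0.18) = 0.67
(P | (P | Q)) = max(0.67, 0.67) = 0.67
((P | (P | Q)) & P) = min(0.67, 0.67) = 0.67
((S -> S) -> ((P | (P | Q)) & P)): min(1, 1 − 1 + 0.67) = 0.67
(S & ((S -> S) -> ((P | (P | Q)) & P))) = min(0.42, 0.67) = 0.42
((S & ((S -> S) -> ((P | (P | Q)) & P))) -> P): min(1, 1 − 0.42 + 0.67) = 1
(R -> S): min(1, 1 − 0.69 + 0.42) = 0.73
~(R -> S): Łukasiewicz ¬ gives 1 − 0.73 = 0.27
~~(R -> S): Łukasiewicz ¬ gives 1 − 0.27 = 0.73
(((S & ((S -> S) -> ((P | (P | Q)) & P))) -> P) & ~~(R -> S)) = min(1, 0.73) = 0.73

0.73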